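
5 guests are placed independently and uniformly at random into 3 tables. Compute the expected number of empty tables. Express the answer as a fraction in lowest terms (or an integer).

32/81

Let Xⱼ=1 if table j is empty. P(Xⱼ=1) = ((3-1)/3)^5 = 32/243.
By linearity, E[#empty] = 3·32/243 = 32/81.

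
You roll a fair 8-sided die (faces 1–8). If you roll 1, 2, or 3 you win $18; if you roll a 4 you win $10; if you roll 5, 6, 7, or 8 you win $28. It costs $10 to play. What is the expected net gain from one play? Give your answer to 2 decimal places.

E[payout] = (1/8)·10 + (3/8)·18 + (1/2)·28 = 22
Expected profit = 22 − 10 = 12 ≈ $12.00

$12.00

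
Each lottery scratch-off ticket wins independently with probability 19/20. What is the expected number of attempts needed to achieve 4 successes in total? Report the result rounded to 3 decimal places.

By linearity (sum of 4 independent geometric waits), E[trials] = 4/p = 4/(19/20) = 80/19.
≈ 4.211

4.211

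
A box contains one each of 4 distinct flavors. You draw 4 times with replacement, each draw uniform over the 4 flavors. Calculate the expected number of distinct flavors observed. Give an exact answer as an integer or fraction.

Let Xⱼ=1 if type j appears at least once. P(Xⱼ=1) = 1 − ((4−1)/4)^4 = 175/256.
E[#distinct] = 4·175/256 = 175/64.

175/64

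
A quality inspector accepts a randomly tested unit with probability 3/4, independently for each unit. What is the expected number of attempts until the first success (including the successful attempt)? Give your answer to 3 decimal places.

1.333

For a geometric distribution, E[trials] = 1/p = 1/(3/4) = 4/3.
≈ 1.333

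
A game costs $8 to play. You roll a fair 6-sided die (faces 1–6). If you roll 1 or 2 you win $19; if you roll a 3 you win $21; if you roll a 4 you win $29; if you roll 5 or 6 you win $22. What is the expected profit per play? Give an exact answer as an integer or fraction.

E[payout] = (1/3)·19 + (1/6)·21 + (1/3)·22 + (1/6)·29 = 22
Expected profit = 22 − 8 = 14

$14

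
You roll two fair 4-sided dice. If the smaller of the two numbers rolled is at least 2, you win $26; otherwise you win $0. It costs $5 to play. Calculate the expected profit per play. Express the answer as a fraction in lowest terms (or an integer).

E[payout] = (7/16)·0 + (9/16)·26 = 117/8
Expected profit = 117/8 − 5 = 77/8

77/8 dollars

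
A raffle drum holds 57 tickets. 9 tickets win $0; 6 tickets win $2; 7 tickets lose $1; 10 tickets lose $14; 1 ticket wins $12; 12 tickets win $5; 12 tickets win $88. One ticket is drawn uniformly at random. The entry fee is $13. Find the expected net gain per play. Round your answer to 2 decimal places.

$4.42

E[payout] = (9/57)·0 + (6/57)·2 + (7/57)·(-1) + (10/57)·(-14) + (1/57)·12 + (12/57)·5 + (12/57)·88 = 331/19
Expected profit = 331/19 − 13 = 84/19 ≈ $4.42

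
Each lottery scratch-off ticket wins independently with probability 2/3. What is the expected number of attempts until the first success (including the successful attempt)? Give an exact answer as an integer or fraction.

For a geometric distribution, E[trials] = 1/p = 1/(2/3) = 3/2.

3/2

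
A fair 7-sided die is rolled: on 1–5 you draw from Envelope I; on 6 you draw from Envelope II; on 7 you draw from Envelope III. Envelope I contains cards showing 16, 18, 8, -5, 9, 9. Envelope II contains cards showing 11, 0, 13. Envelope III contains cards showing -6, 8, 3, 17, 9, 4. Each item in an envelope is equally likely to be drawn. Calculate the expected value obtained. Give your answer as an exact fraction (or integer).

179/21

E[X | Envelope I] = (16 + 18 + 8 − 5 + 9 + 9)/6 = 55/6
E[X | Envelope II] = (11 + 0 + 13)/3 = 8
E[X | Envelope III] = (-6 + 8 + 3 + 17 + 9 + 4)/6 = 35/6
E[X] = (5/7)·55/6 + (1/7)·8 + (1/7)·35/6 = 179/21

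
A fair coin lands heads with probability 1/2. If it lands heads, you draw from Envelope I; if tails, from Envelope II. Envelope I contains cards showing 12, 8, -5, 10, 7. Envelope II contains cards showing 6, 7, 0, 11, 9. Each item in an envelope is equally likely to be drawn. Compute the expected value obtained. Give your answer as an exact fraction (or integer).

13/2

E[X | Envelope I] = (12 + 8 − 5 + 10 + 7)/5 = 32/5
E[X | Envelope II] = (6 + 7 + 0 + 11 + 9)/5 = 33/5
E[X] = (1/2)·32/5 + (1/2)·33/5 = 13/2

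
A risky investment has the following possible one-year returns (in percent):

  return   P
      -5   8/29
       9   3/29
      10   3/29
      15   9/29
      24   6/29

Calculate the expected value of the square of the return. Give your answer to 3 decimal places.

214.621

E[X²] = (8/29)·25 + (3/29)·81 + (3/29)·100 + (9/29)·225 + (6/29)·576
     = 6224/29 ≈ 214.621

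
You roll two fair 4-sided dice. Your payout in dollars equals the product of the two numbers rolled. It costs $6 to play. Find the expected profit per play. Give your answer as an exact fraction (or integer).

1/4 dollars

Distribution of the product of the two numbers rolled: 1 w.p. 1/16, 2 w.p. 1/8, 3 w.p. 1/8, 4 w.p. 3/16, 6 w.p. 1/8, 8 w.p. 1/8, …
E[payout] = (1/16)·1 + (1/8)·2 + (1/8)·3 + (3/16)·4 + (1/8)·6 + (1/8)·8 + (1/16)·9 + (1/8)·12 + (1/16)·16 = 25/4
Expected profit = 25/4 − 6 = 1/4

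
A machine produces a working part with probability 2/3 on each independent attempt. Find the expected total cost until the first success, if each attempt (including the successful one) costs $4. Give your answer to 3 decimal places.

E[#attempts] = 1/p = 3/2; E[cost] = 4·3/2 = 6.
≈ 6.000

$6.000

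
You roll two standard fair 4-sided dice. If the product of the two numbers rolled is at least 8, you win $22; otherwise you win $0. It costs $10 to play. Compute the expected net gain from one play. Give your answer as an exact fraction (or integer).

E[payout] = (5/8)·0 + (3/8)·22 = 33/4
Expected profit = 33/4 − 10 = -7/4

-7/4 dollars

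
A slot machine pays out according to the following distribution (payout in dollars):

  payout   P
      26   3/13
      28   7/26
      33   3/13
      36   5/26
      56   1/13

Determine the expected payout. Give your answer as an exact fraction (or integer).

E[X] = (3/13)·26 + (7/26)·28 + (3/13)·33 + (5/26)·36 + (1/13)·56
     = 421/13

421/13 dollars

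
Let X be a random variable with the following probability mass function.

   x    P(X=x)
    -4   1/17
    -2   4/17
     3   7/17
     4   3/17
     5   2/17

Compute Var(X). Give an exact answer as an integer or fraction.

2320/289

E[X] = (1/17)·(-4) + (4/17)·(-2) + (7/17)·3 + (3/17)·4 + (2/17)·5 = 31/17
E[X²] = (1/17)·16 + (4/17)·4 + (7/17)·9 + (3/17)·16 + (2/17)·25 = 193/17
Var(X) = 193/17 − (31/17)² = 2320/289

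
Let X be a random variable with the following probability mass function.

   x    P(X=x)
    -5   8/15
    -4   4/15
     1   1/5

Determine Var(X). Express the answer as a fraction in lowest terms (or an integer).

1196/225

E[X] = (8/15)·(-5) + (4/15)·(-4) + (1/5)·1 = -53/15
E[X²] = (8/15)·25 + (4/15)·16 + (1/5)·1 = 89/5
Var(X) = 89/5 − (-53/15)² = 1196/225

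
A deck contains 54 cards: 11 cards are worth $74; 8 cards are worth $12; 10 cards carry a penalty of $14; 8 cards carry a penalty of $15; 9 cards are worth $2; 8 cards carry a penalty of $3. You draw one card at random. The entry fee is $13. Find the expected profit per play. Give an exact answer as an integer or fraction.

E[payout] = (11/54)·74 + (8/54)·12 + (10/54)·(-14) + (8/54)·(-15) + (9/54)·2 + (8/54)·(-3) = 322/27
Expected profit = 322/27 − 13 = -29/27

-29/27 dollars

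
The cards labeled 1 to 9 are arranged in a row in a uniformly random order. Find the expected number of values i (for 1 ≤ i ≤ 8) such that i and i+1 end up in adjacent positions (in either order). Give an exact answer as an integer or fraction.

For each i ∈ {1,…,8}, let Xᵢ = 1 if i and i+1 are adjacent. P(Xᵢ=1) = 2·(9−1)!/9! = 2/9.
By linearity, E[ΣXᵢ] = (8)·(2/9) = 16/9.

16/9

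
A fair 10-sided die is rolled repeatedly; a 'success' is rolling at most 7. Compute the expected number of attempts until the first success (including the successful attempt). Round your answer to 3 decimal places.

1.429

For a geometric distribution, E[trials] = 1/p = 1/(7/10) = 10/7.
≈ 1.429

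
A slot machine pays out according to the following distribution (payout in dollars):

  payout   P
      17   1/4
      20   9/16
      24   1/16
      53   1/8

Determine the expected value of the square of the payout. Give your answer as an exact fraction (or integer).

5475/8

E[X²] = (1/4)·289 + (9/16)·400 + (1/16)·576 + (1/8)·2809
     = 5475/8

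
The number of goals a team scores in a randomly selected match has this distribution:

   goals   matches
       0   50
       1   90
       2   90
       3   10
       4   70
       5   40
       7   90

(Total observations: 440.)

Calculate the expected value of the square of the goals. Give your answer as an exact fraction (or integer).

Total = 440, so P(goals=0) = 50/440, etc.
E[X²] = (5/44)·0 + (9/44)·1 + (9/44)·4 + (1/44)·9 + (7/44)·16 + (1/11)·25 + (9/44)·49
     = 707/44

707/44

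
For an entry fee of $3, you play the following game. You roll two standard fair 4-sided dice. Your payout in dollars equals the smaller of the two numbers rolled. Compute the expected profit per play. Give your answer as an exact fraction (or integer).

Distribution of the smaller of the two numbers rolled: 1 w.p. 7/16, 2 w.p. 5/16, 3 w.p. 3/16, 4 w.p. 1/16
E[payout] = (7/16)·1 + (5/16)·2 + (3/16)·3 + (1/16)·4 = 15/8
Expected profit = 15/8 − 3 = -9/8

-9/8 dollars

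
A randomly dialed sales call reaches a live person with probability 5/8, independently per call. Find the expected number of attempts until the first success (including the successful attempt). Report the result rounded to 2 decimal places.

For a geometric distribution, E[trials] = 1/p = 1/(5/8) = 8/5.
≈ 1.60

1.60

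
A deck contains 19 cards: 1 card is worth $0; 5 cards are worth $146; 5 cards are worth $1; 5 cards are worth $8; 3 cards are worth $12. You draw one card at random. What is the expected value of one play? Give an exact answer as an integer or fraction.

E[payout] = (1/19)·0 + (5/19)·146 + (5/19)·1 + (5/19)·8 + (3/19)·12 = 811/19

811/19 dollars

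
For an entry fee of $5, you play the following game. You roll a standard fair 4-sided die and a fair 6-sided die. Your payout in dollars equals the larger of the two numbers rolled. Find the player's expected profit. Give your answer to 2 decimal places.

Distribution of the larger of the two numbers rolled: 1 w.p. 1/24, 2 w.p. 1/8, 3 w.p. 5/24, 4 w.p. 7/24, 5 w.p. 1/6, 6 w.p. 1/6
E[payout] = (1/24)·1 + (1/8)·2 + (5/24)·3 + (7/24)·4 + (1/6)·5 + (1/6)·6 = 47/12
Expected profit = 47/12 − 5 = -13/12 ≈ -$1.08

-$1.08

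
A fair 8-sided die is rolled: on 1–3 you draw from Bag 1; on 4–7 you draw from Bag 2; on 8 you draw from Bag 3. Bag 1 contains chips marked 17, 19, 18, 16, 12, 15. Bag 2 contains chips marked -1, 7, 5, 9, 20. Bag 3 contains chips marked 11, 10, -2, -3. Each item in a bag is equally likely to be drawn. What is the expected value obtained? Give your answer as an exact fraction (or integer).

E[X | Bag 1] = (17 + 19 + 18 + 16 + 12 + 15)/6 = 97/6
E[X | Bag 2] = (-1 + 7 + 5 + 9 + 20)/5 = 8
E[X | Bag 3] = (11 + 10 − 2 − 3)/4 = 4
E[X] = (3/8)·97/6 + (1/2)·8 + (1/8)·4 = 169/16

169/16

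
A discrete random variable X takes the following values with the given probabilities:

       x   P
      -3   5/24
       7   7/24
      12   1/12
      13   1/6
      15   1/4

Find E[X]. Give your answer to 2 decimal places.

E[X] = (5/24)·(-3) + (7/24)·7 + (1/12)·12 + (1/6)·13 + (1/4)·15
     = 25/3 ≈ 8.33

8.33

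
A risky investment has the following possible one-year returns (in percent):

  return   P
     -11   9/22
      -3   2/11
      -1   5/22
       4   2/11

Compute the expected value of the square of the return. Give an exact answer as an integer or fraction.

E[X²] = (9/22)·121 + (2/11)·9 + (5/22)·1 + (2/11)·16
     = 597/11

597/11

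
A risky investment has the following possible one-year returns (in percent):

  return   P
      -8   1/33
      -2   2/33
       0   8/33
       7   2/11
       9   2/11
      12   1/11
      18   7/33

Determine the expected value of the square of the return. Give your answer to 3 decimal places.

107.636

E[X²] = (1/33)·64 + (2/33)·4 + (8/33)·0 + (2/11)·49 + (2/11)·81 + (1/11)·144 + (7/33)·324
     = 1184/11 ≈ 107.636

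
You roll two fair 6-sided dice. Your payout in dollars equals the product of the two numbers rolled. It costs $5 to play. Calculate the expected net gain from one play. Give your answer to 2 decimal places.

$7.25

Distribution of the product of the two numbers rolled: 1 w.p. 1/36, 2 w.p. 1/18, 3 w.p. 1/18, 4 w.p. 1/12, 5 w.p. 1/18, 6 w.p. 1/9, …
E[payout] = (1/36)·1 + (1/18)·2 + (1/18)·3 + (1/12)·4 + (1/18)·5 + (1/9)·6 + (1/18)·8 + (1/36)·9 + (1/18)·10 + (1/9)·12 + (1/18)·15 + (1/36)·16 + (1/18)·18 + (1/18)·20 + (1/18)·24 + (1/36)·25 + (1/18)·30 + (1/36)·36 = 49/4
Expected profit = 49/4 − 5 = 29/4 ≈ $7.25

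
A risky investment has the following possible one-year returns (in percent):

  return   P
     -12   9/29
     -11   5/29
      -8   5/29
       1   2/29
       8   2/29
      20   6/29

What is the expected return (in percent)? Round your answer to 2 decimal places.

E[X] = (9/29)·(-12) + (5/29)·(-11) + (5/29)·(-8) + (2/29)·1 + (2/29)·8 + (6/29)·20
     = -65/29 ≈ -2.24

-2.24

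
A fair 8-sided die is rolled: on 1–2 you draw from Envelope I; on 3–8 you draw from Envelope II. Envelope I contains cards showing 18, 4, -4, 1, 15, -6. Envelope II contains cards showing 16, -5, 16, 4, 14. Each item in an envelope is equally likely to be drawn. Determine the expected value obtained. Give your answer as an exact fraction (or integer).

95/12

E[X | Envelope I] = (18 + 4 − 4 + 1 + 15 − 6)/6 = 14/3
E[X | Envelope II] = (16 − 5 + 16 + 4 + 14)/5 = 9
E[X] = (1/4)·14/3 + (3/4)·9 = 95/12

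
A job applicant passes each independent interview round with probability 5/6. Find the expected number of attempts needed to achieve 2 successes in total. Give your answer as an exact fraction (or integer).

12/5

By linearity (sum of 2 independent geometric waits), E[trials] = 2/p = 2/(5/6) = 12/5.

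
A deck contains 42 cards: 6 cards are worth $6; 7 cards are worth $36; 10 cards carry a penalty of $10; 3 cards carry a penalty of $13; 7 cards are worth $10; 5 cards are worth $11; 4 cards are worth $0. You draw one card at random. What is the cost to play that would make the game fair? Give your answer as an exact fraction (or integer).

137/21 dollars

E[payout] = (6/42)·6 + (7/42)·36 + (10/42)·(-10) + (3/42)·(-13) + (7/42)·10 + (5/42)·11 + (4/42)·0 = 137/21
Fair fee = E[payout] = 137/21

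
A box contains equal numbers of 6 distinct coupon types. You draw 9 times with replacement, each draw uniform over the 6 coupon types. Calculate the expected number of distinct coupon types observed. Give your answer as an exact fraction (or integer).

8124571/1679616

Let Xⱼ=1 if type j appears at least once. P(Xⱼ=1) = 1 − ((6−1)/6)^9 = 8124571/10077696.
E[#distinct] = 6·8124571/10077696 = 8124571/1679616.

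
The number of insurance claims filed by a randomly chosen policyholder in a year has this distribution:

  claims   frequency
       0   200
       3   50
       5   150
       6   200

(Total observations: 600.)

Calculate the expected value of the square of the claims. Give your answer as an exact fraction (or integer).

Total = 600, so P(claims=0) = 200/600, etc.
E[X²] = (1/3)·0 + (1/12)·9 + (1/4)·25 + (1/3)·36
     = 19

19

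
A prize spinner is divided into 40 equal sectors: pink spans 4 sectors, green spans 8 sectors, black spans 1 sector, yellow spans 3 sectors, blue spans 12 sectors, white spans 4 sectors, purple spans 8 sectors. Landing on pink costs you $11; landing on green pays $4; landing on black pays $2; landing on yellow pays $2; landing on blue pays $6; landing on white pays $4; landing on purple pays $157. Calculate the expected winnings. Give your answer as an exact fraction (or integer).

E[payout] = (4/40)·(-11) + (8/40)·4 + (1/40)·2 + (3/40)·2 + (12/40)·6 + (4/40)·4 + (8/40)·157 = 67/2

67/2 dollars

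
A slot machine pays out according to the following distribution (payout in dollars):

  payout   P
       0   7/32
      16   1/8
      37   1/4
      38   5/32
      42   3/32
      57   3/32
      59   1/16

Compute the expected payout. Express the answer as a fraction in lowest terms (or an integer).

965/32 dollars

E[X] = (7/32)·0 + (1/8)·16 + (1/4)·37 + (5/32)·38 + (3/32)·42 + (3/32)·57 + (1/16)·59
     = 965/32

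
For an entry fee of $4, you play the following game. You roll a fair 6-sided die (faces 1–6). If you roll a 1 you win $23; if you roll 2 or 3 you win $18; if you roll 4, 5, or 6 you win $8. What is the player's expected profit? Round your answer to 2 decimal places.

E[payout] = (1/2)·8 + (1/3)·18 + (1/6)·23 = 83/6
Expected profit = 83/6 − 4 = 59/6 ≈ $9.83

$9.83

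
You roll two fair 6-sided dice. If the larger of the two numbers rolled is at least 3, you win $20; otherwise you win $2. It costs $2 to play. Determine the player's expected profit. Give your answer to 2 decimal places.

$16.00

E[payout] = (1/9)·2 + (8/9)·20 = 18
Expected profit = 18 − 2 = 16 ≈ $16.00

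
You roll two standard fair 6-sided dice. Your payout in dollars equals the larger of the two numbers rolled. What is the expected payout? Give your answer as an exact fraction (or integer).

161/36 dollars

Distribution of the larger of the two numbers rolled: 1 w.p. 1/36, 2 w.p. 1/12, 3 w.p. 5/36, 4 w.p. 7/36, 5 w.p. 1/4, 6 w.p. 11/36
E[payout] = (1/36)·1 + (1/12)·2 + (5/36)·3 + (7/36)·4 + (1/4)·5 + (11/36)·6 = 161/36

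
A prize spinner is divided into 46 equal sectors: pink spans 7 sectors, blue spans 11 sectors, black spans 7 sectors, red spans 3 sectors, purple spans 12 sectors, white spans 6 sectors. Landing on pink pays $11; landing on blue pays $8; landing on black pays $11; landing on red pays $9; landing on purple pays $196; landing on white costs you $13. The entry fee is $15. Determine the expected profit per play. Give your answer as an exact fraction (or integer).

1853/46 dollars

E[payout] = (7/46)·11 + (11/46)·8 + (7/46)·11 + (3/46)·9 + (12/46)·196 + (6/46)·(-13) = 2543/46
Expected profit = 2543/46 − 15 = 1853/46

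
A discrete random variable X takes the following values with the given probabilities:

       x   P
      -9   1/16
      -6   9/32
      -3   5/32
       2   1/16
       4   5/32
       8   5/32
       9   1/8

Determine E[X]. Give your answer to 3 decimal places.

E[X] = (1/16)·(-9) + (9/32)·(-6) + (5/32)·(-3) + (1/16)·2 + (5/32)·4 + (5/32)·8 + (1/8)·9
     = 13/32 ≈ 0.406

0.406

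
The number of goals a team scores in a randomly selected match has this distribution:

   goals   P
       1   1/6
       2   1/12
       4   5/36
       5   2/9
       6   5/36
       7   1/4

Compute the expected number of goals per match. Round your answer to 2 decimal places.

E[X] = (1/6)·1 + (1/12)·2 + (5/36)·4 + (2/9)·5 + (5/36)·6 + (1/4)·7
     = 55/12 ≈ 4.58

4.58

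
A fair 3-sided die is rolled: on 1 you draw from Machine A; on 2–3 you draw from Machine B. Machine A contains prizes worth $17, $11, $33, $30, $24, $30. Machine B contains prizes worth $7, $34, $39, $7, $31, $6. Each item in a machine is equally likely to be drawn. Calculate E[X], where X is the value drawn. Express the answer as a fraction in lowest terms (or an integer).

E[X | Machine A] = (17 + 11 + 33 + 30 + 24 + 30)/6 = 145/6
E[X | Machine B] = (7 + 34 + 39 + 7 + 31 + 6)/6 = 62/3
E[X] = (1/3)·145/6 + (2/3)·62/3 = 131/6

131/6 dollars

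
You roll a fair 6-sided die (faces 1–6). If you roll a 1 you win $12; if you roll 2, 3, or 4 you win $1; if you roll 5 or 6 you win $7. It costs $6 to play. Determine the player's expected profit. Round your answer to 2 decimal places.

E[payout] = (1/2)·1 + (1/3)·7 + (1/6)·12 = 29/6
Expected profit = 29/6 − 6 = -7/6 ≈ -$1.17

-$1.17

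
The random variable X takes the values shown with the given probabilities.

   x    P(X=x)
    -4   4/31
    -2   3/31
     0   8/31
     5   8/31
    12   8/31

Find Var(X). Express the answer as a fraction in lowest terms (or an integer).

31272/961

E[X] = (4/31)·(-4) + (3/31)·(-2) + (8/31)·0 + (8/31)·5 + (8/31)·12 = 114/31
E[X²] = (4/31)·16 + (3/31)·4 + (8/31)·0 + (8/31)·25 + (8/31)·144 = 1428/31
Var(X) = 1428/31 − (114/31)² = 31272/961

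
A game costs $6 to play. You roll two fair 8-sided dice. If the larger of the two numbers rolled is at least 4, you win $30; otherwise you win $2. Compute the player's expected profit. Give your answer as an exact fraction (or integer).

E[payout] = (9/64)·2 + (55/64)·30 = 417/16
Expected profit = 417/16 − 6 = 321/16

321/16 dollars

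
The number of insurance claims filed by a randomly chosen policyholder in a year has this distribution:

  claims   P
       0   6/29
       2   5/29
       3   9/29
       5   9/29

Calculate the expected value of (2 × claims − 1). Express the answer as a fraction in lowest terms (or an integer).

135/29

E[2x-1] = (6/29)·(-1) + (5/29)·3 + (9/29)·5 + (9/29)·9
     = 135/29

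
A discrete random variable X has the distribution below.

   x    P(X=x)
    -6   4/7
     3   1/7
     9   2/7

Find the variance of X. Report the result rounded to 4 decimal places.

44.8163

E[X] = (4/7)·(-6) + (1/7)·3 + (2/7)·9 = -3/7
E[X²] = (4/7)·36 + (1/7)·9 + (2/7)·81 = 45
Var(X) = 45 − (-3/7)² = 2196/49 ≈ 44.8163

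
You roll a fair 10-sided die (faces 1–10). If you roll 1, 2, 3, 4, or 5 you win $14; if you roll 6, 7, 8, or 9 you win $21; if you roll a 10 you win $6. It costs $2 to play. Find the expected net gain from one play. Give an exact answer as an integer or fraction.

E[payout] = (1/10)·6 + (1/2)·14 + (2/5)·21 = 16
Expected profit = 16 − 2 = 14

$14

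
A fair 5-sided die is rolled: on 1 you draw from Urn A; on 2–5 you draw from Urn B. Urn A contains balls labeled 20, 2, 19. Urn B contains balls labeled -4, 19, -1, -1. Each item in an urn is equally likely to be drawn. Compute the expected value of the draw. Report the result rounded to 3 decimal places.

E[X | Urn A] = (20 + 2 + 19)/3 = 41/3
E[X | Urn B] = (-4 + 19 − 1 − 1)/4 = 13/4
E[X] = (1/5)·41/3 + (4/5)·13/4 = 16/3 ≈ 5.333

5.333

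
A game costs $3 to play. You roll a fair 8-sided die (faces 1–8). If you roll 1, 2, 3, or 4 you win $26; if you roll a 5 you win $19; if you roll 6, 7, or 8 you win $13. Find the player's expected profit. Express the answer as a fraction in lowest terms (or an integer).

E[payout] = (3/8)·13 + (1/8)·19 + (1/2)·26 = 81/4
Expected profit = 81/4 − 3 = 69/4

69/4 dollars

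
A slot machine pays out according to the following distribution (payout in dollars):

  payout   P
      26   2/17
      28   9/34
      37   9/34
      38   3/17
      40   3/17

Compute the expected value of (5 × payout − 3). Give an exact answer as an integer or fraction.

5683/34

E[5x-3] = (2/17)·127 + (9/34)·137 + (9/34)·182 + (3/17)·187 + (3/17)·197
     = 5683/34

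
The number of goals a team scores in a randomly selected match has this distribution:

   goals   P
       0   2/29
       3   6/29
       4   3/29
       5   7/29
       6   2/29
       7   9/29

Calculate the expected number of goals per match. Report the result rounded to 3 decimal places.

4.828

E[X] = (2/29)·0 + (6/29)·3 + (3/29)·4 + (7/29)·5 + (2/29)·6 + (9/29)·7
     = 140/29 ≈ 4.828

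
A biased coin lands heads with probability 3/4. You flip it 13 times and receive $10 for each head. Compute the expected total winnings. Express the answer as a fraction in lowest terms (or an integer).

195/2 dollars

E[#heads] = 13·3/4 = 39/4 (linearity over flips).
E[winnings] = 10·39/4 = 195/2.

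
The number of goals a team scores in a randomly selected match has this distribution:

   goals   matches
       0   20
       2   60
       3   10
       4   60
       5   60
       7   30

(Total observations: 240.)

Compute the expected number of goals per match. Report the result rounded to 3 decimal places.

Total = 240, so P(goals=0) = 20/240, etc.
E[X] = (1/12)·0 + (1/4)·2 + (1/24)·3 + (1/4)·4 + (1/4)·5 + (1/8)·7
     = 15/4 ≈ 3.750

3.750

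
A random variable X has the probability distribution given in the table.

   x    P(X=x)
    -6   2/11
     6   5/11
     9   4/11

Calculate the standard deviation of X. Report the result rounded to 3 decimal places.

5.316

E[X] = 54/11, E[X²] = 576/11
Var(X) = E[X²] − (E[X])² = 576/11 − 2916/121 = 3420/121
SD(X) = √(3420/121) ≈ 5.316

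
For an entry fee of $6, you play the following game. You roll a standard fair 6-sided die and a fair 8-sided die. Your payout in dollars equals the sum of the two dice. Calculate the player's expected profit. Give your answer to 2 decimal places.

Distribution of the sum of the two dice: 2 w.p. 1/48, 3 w.p. 1/24, 4 w.p. 1/16, 5 w.p. 1/12, 6 w.p. 5/48, 7 w.p. 1/8, …
E[payout] = (1/48)·2 + (1/24)·3 + (1/16)·4 + (1/12)·5 + (5/48)·6 + (1/8)·7 + (1/8)·8 + (1/8)·9 + (5/48)·10 + (1/12)·11 + (1/16)·12 + (1/24)·13 + (1/48)·14 = 8
Expected profit = 8 − 6 = 2 ≈ $2.00

$2.00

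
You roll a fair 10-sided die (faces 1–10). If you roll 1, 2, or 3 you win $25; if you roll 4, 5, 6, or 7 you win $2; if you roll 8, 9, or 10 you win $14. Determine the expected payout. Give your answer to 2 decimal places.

$12.50

E[payout] = (2/5)·2 + (3/10)·14 + (3/10)·25 = 25/2
≈ $12.50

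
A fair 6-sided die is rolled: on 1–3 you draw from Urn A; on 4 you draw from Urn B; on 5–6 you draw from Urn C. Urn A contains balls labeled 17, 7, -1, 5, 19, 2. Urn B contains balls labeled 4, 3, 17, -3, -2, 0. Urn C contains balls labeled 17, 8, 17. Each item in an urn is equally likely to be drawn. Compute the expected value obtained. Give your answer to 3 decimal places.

E[X | Urn A] = (17 + 7 − 1 + 5 + 19 + 2)/6 = 49/6
E[X | Urn B] = (4 + 3 + 17 − 3 − 2 + 0)/6 = 19/6
E[X | Urn C] = (17 + 8 + 17)/3 = 14
E[X] = (1/2)·49/6 + (1/6)·19/6 + (1/3)·14 = 167/18 ≈ 9.278

9.278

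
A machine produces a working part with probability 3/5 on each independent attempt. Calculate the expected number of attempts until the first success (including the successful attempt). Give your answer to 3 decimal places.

1.667

For a geometric distribution, E[trials] = 1/p = 1/(3/5) = 5/3.
≈ 1.667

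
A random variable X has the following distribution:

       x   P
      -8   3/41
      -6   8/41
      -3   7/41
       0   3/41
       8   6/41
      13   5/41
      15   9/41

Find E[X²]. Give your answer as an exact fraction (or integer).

3797/41

E[X²] = (3/41)·64 + (8/41)·36 + (7/41)·9 + (3/41)·0 + (6/41)·64 + (5/41)·169 + (9/41)·225
     = 3797/41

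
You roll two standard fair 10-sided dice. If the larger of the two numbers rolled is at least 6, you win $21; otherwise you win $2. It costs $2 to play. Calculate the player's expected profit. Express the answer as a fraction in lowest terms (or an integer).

57/4 dollars

E[payout] = (1/4)·2 + (3/4)·21 = 65/4
Expected profit = 65/4 − 2 = 57/4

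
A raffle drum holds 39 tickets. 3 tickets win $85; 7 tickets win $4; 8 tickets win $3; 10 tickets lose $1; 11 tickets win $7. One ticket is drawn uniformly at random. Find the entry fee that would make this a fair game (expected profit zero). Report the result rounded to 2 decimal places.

$9.59

E[payout] = (3/39)·85 + (7/39)·4 + (8/39)·3 + (10/39)·(-1) + (11/39)·7 = 374/39
Fair fee = E[payout] = 374/39 ≈ $9.59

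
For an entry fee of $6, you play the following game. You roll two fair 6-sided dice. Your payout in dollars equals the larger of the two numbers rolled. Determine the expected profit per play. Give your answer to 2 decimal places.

Distribution of the larger of the two numbers rolled: 1 w.p. 1/36, 2 w.p. 1/12, 3 w.p. 5/36, 4 w.p. 7/36, 5 w.p. 1/4, 6 w.p. 11/36
E[payout] = (1/36)·1 + (1/12)·2 + (5/36)·3 + (7/36)·4 + (1/4)·5 + (11/36)·6 = 161/36
Expected profit = 161/36 − 6 = -55/36 ≈ -$1.53

-$1.53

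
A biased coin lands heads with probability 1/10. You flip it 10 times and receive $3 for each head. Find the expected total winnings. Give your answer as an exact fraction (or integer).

E[#heads] = 10·1/10 = 1 (linearity over flips).
E[winnings] = 3·1 = 3.

$3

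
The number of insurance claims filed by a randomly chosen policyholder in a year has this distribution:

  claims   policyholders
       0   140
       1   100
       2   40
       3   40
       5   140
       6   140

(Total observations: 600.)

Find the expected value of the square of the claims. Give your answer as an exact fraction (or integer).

Total = 600, so P(claims=0) = 140/600, etc.
E[X²] = (7/30)·0 + (1/6)·1 + (1/15)·4 + (1/15)·9 + (7/30)·25 + (7/30)·36
     = 229/15

229/15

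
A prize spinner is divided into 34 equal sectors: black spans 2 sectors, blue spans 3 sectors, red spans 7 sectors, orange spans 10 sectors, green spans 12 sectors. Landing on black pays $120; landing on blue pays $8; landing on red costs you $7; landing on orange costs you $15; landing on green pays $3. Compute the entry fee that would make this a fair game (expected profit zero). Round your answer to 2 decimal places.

$2.97

E[payout] = (2/34)·120 + (3/34)·8 + (7/34)·(-7) + (10/34)·(-15) + (12/34)·3 = 101/34
Fair fee = E[payout] = 101/34 ≈ $2.97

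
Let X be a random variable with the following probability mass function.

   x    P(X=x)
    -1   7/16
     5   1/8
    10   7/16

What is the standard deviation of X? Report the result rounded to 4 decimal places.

5.1474

E[X] = 73/16, E[X²] = 757/16
Var(X) = E[X²] − (E[X])² = 757/16 − 5329/256 = 6783/256
SD(X) = √(6783/256) ≈ 5.1474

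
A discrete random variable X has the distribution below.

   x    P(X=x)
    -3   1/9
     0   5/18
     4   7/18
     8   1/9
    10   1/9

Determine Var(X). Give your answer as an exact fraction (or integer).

1220/81

E[X] = (1/9)·(-3) + (5/18)·0 + (7/18)·4 + (1/9)·8 + (1/9)·10 = 29/9
E[X²] = (1/9)·9 + (5/18)·0 + (7/18)·16 + (1/9)·64 + (1/9)·100 = 229/9
Var(X) = 229/9 − (29/9)² = 1220/81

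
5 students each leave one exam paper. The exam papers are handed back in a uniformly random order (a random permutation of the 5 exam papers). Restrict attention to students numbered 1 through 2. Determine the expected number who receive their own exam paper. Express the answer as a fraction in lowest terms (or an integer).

2/5

Let Xᵢ = 1 if person i gets their own exam paper. For each i, P(Xᵢ=1) = 1/5.
By linearity of expectation, E[X₁+…+X_2] = 2·(1/5) = 2/5.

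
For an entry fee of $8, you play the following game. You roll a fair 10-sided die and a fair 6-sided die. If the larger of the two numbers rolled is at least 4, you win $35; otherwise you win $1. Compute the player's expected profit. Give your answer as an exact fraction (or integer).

219/10 dollars

E[payout] = (3/20)·1 + (17/20)·35 = 299/10
Expected profit = 299/10 − 8 = 219/10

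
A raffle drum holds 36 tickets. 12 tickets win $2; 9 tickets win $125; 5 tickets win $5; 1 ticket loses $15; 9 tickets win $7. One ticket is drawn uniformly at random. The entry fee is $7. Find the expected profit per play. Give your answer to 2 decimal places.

$26.94

E[payout] = (12/36)·2 + (9/36)·125 + (5/36)·5 + (1/36)·(-15) + (9/36)·7 = 611/18
Expected profit = 611/18 − 7 = 485/18 ≈ $26.94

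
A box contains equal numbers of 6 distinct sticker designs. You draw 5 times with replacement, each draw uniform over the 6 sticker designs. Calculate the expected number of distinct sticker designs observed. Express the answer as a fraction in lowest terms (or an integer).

Let Xⱼ=1 if type j appears at least once. P(Xⱼ=1) = 1 − ((6−1)/6)^5 = 4651/7776.
E[#distinct] = 6·4651/7776 = 4651/1296.

4651/1296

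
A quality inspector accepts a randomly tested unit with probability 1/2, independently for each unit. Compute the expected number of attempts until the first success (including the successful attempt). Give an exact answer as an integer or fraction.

2

For a geometric distribution, E[trials] = 1/p = 1/(1/2) = 2.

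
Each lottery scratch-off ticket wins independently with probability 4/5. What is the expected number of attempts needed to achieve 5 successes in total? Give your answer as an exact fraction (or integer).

25/4

By linearity (sum of 5 independent geometric waits), E[trials] = 5/p = 5/(4/5) = 25/4.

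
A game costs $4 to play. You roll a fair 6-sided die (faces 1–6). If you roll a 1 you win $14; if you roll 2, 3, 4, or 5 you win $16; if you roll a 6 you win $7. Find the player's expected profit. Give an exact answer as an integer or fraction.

E[payout] = (1/6)·7 + (1/6)·14 + (2/3)·16 = 85/6
Expected profit = 85/6 − 4 = 61/6

61/6 dollars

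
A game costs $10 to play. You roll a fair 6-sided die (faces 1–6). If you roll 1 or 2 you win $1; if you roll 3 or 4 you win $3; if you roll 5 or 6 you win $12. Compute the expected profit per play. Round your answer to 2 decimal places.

-$4.67

E[payout] = (1/3)·1 + (1/3)·3 + (1/3)·12 = 16/3
Expected profit = 16/3 − 10 = -14/3 ≈ -$4.67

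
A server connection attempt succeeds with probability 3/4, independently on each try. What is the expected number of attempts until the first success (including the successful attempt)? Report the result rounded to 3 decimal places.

1.333

For a geometric distribution, E[trials] = 1/p = 1/(3/4) = 4/3.
≈ 1.333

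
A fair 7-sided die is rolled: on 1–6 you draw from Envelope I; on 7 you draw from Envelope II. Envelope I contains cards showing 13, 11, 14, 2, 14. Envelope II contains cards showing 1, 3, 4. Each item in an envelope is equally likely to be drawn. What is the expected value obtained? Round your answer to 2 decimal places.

9.64

E[X | Envelope I] = (13 + 11 + 14 + 2 + 14)/5 = 54/5
E[X | Envelope II] = (1 + 3 + 4)/3 = 8/3
E[X] = (6/7)·54/5 + (1/7)·8/3 = 1012/105 ≈ 9.64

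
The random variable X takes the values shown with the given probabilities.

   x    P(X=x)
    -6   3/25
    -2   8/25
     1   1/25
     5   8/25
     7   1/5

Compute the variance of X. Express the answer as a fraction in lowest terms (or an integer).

E[X] = (3/25)·(-6) + (8/25)·(-2) + (1/25)·1 + (8/25)·5 + (1/5)·7 = 42/25
E[X²] = (3/25)·36 + (8/25)·4 + (1/25)·1 + (8/25)·25 + (1/5)·49 = 586/25
Var(X) = 586/25 − (42/25)² = 12886/625

12886/625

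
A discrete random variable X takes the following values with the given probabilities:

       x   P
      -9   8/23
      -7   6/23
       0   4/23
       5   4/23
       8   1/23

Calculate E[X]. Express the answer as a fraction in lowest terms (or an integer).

-86/23

E[X] = (8/23)·(-9) + (6/23)·(-7) + (4/23)·0 + (4/23)·5 + (1/23)·8
     = -86/23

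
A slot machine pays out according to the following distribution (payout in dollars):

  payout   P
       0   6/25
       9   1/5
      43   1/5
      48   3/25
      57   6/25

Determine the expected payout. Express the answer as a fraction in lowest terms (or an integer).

E[X] = (6/25)·0 + (1/5)·9 + (1/5)·43 + (3/25)·48 + (6/25)·57
     = 746/25

746/25 dollars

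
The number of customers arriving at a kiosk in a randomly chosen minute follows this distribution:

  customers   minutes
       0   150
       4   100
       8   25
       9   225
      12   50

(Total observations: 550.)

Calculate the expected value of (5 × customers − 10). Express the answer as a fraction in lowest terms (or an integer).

Total = 550, so P(customers=0) = 150/550, etc.
E[5x-10] = (3/11)·(-10) + (2/11)·10 + (1/22)·30 + (9/22)·35 + (1/11)·50
     = 425/22

425/22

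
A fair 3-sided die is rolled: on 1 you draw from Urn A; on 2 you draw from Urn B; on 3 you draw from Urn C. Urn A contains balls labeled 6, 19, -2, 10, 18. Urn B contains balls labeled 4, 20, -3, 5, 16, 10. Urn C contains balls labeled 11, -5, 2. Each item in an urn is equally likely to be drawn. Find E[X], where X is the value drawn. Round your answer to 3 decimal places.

7.178

E[X | Urn A] = (6 + 19 − 2 + 10 + 18)/5 = 51/5
E[X | Urn B] = (4 + 20 − 3 + 5 + 16 + 10)/6 = 26/3
E[X | Urn C] = (11 − 5 + 2)/3 = 8/3
E[X] = (1/3)·51/5 + (1/3)·26/3 + (1/3)·8/3 = 323/45 ≈ 7.178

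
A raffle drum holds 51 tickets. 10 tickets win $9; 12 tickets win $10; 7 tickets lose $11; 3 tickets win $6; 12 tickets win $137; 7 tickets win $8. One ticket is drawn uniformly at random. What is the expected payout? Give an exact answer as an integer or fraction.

617/17 dollars

E[payout] = (10/51)·9 + (12/51)·10 + (7/51)·(-11) + (3/51)·6 + (12/51)·137 + (7/51)·8 = 617/17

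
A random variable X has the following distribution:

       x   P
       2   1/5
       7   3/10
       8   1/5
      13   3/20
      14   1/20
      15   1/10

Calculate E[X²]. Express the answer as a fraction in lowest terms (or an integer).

1719/20

E[X²] = (1/5)·4 + (3/10)·49 + (1/5)·64 + (3/20)·169 + (1/20)·196 + (1/10)·225
     = 1719/20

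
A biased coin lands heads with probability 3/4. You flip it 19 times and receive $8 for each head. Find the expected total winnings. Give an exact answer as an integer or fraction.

$114

E[#heads] = 19·3/4 = 57/4 (linearity over flips).
E[winnings] = 8·57/4 = 114.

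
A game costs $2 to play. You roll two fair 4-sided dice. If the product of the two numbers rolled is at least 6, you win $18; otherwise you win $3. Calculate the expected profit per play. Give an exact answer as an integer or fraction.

17/2 dollars

E[payout] = (1/2)·3 + (1/2)·18 = 21/2
Expected profit = 21/2 − 2 = 17/2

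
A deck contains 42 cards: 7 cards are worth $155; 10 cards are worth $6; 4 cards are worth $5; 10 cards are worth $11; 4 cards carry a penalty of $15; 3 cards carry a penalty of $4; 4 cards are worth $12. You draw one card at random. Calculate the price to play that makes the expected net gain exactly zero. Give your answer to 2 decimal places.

E[payout] = (7/42)·155 + (10/42)·6 + (4/42)·5 + (10/42)·11 + (4/42)·(-15) + (3/42)·(-4) + (4/42)·12 = 417/14
Fair fee = E[payout] = 417/14 ≈ $29.79

$29.79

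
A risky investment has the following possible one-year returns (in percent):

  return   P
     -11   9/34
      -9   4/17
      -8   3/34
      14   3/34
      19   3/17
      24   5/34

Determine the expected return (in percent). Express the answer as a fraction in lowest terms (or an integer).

E[X] = (9/34)·(-11) + (4/17)·(-9) + (3/34)·(-8) + (3/34)·14 + (3/17)·19 + (5/34)·24
     = 81/34

81/34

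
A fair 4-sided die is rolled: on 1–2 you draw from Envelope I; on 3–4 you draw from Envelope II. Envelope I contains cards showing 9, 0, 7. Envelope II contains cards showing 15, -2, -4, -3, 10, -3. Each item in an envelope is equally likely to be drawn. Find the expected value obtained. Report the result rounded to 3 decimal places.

E[X | Envelope I] = (9 + 0 + 7)/3 = 16/3
E[X | Envelope II] = (15 − 2 − 4 − 3 + 10 − 3)/6 = 13/6
E[X] = (1/2)·16/3 + (1/2)·13/6 = 15/4 ≈ 3.750

3.750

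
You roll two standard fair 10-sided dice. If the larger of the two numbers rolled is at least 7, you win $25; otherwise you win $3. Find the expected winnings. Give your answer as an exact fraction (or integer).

E[payout] = (9/25)·3 + (16/25)·25 = 427/25

427/25 dollars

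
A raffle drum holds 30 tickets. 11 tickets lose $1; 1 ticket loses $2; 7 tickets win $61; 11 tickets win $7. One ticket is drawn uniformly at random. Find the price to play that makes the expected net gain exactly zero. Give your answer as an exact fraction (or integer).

491/30 dollars

E[payout] = (11/30)·(-1) + (1/30)·(-2) + (7/30)·61 + (11/30)·7 = 491/30
Fair fee = E[payout] = 491/30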